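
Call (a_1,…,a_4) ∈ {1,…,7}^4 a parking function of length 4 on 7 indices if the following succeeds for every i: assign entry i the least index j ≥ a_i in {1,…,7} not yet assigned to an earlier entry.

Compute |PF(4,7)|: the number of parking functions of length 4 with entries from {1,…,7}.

|PF| = (8−4)·8^(4−1) = 4 · 512 = 2048 (Konheim–Weiss)
E.g. (1,7,2,2) → sorted (1,2,2,7): b_i ≤ 3+i ∀i, a PF.

2048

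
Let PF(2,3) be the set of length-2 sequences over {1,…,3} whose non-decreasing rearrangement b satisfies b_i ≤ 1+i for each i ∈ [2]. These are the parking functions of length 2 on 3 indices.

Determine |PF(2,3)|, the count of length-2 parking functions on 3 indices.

Count = 2·4^1 = 2·4 = 8
Check (3,2) → sorted (2,3): b_i ≤ 1+i ∀i, a PF.

8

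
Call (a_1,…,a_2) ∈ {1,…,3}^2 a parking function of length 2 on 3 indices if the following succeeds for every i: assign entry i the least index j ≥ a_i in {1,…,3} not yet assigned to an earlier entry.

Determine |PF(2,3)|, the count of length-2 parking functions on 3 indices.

8

Count = 2·4^1 = 2 · 4 = 8 (Konheim–Weiss)
Example (1,1) → sorted (1,1): b_i ≤ 1+i ∀i, a PF.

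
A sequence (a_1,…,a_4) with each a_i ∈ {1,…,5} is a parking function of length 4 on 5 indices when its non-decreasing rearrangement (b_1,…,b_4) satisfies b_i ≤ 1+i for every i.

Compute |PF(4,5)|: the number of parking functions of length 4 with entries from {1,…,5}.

432

Count = (6−4)·6^(4−1) = 2 · 216 = 432 (Konheim–Weiss)
E.g. (4,1,1,1) → sorted (1,1,1,4): b_i ≤ 1+i ∀i, a PF.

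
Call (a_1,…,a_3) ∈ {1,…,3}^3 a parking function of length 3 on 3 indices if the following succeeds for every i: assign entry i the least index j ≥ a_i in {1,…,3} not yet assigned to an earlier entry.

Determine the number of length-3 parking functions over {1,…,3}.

#PF = (3−3+1)·(3+1)^(3−1) = 1·16 = 16 (Konheim–Weiss)
Check (1,2,3) → sorted (1,2,3): b_i ≤ i ∀i, a PF.

16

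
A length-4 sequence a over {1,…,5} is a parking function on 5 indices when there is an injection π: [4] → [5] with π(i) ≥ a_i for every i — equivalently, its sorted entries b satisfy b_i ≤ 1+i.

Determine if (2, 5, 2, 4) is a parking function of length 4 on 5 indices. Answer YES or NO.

YES

Sorted: b = (2, 2, 4, 5).
  b_1=2 ≤ 2
  b_2=2 ≤ 3
  b_3=4 ≤ 4
  b_4=5 ≤ 5
All bounds hold ⇒ YES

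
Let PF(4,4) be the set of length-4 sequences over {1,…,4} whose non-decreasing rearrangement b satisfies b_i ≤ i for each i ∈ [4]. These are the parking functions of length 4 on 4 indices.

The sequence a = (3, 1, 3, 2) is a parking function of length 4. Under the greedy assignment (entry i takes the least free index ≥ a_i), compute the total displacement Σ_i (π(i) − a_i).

Σπ = 10 ({1..4} each once); Σa = 3+1+3+2 = 9; disp = 10−9 = 1.

1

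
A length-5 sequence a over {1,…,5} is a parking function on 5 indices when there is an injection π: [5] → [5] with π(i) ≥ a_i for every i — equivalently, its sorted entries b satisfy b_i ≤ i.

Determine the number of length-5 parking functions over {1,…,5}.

1296

|PF(5,5)| = (5+1−5)·(5+1)^{5−1} = 1×1296 = 1296
E.g. (1,1,3,5,2) → sorted (1,1,2,3,5): b_i ≤ i ∀i, a PF.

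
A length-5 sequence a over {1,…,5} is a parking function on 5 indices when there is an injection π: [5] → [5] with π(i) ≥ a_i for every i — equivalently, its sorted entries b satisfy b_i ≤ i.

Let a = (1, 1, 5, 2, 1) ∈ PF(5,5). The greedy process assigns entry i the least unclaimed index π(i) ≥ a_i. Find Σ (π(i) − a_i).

Σπ = 5·6/2 = 15 (π permutes [5]); Σa = 1+1+5+2+1 = 10; disp = 15−10 = 5.

5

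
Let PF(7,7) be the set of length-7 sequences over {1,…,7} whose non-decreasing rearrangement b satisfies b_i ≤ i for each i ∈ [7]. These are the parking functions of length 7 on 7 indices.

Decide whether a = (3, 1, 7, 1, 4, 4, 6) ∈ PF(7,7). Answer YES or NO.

YES

Sorted: b = (1, 1, 3, 4, 4, 6, 7).
  b_1=1 ≤ 1
  b_2=1 ≤ 2
  b_3=3 ≤ 3
  b_4=4 ≤ 4
  b_5=4 ≤ 5
  b_6=6 ≤ 6
  b_7=7 ≤ 7
All bounds hold ⇒ YES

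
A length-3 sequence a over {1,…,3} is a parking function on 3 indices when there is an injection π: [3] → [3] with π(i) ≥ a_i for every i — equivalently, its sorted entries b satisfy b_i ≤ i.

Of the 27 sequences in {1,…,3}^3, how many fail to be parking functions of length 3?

11

#PF = (4−3)·4^(3−1) = 1 · 16 = 16
E.g. (3,3,3) → sorted (3,3,3): b_1=3>1, not a PF.
Total 27; non-PF = 27−16 = 11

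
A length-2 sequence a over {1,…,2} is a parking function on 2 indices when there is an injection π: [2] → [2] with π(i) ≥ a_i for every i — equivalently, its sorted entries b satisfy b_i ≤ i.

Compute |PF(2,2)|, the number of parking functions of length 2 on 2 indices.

|PF(2,2)| = (3−2)·3^(2−1) = 1×3 = 3
One tuple (1,2) → sorted (1,2): b_i ≤ i ∀i, a PF.

3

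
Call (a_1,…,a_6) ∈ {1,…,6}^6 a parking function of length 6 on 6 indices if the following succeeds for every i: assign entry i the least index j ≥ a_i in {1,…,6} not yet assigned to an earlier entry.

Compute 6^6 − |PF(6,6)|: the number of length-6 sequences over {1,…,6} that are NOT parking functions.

|PF(6,6)| = 1·7^5 = 1·16807 = 16807 (Konheim–Weiss)
Check (5,4,5,5,3,5) → sorted (3,4,5,5,5,5): b_1=3>1, not a PF.
6^6 − 16807 = 46656 − 16807 = 29849

29849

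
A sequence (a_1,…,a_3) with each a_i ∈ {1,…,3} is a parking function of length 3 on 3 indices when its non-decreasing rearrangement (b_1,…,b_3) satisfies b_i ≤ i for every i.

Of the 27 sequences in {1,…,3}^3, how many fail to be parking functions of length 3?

11

#PF = (4−3)·4^(3−1) = 1 · 16 = 16 (Konheim–Weiss)
Check (3,2,3) → sorted (2,3,3): b_1=2>1, not a PF.
3^3 − 16 = 27 − 16 = 11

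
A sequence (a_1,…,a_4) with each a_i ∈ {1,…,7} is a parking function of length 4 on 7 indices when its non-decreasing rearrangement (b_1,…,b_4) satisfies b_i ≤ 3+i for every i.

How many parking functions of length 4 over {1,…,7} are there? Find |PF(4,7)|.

2048

|PF(4,7)| = (8−4)·8^(4−1) = 4×512 = 2048
One tuple (6,7,5,1) → sorted (1,5,6,7): b_i ≤ 3+i ∀i, a PF.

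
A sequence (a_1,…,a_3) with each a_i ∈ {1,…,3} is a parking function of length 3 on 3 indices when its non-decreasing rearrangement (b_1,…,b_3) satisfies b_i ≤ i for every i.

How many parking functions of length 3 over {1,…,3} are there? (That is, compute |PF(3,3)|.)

#PF = (4−3)·4^(3−1) = 1·16 = 16 (Pollak)
One tuple (1,3,1) → sorted (1,1,3): b_i ≤ i ∀i, a PF.

16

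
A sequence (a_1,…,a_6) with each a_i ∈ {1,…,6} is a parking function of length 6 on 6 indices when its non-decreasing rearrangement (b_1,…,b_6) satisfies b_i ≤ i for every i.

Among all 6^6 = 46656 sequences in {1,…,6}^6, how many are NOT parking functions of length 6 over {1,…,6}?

29849

#PF = (7−6)·7^(6−1) = 1 · 16807 = 16807 (Pollak)
E.g. (6,3,4,4,5,5) → sorted (3,4,4,5,5,6): b_1=3>1, not a PF.
Total 46656; non-PF = 46656−16807 = 29849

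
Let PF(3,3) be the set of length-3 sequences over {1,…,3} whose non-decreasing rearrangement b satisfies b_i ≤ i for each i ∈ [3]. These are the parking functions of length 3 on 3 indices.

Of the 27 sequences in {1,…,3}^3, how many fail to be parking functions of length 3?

11

|PF(3,3)| = (3−3+1)·(3+1)^(3−1) = 1×16 = 16
E.g. (3,3,2) → sorted (2,3,3): b_1=2>1, not a PF.
3^3 − 16 = 27 − 16 = 11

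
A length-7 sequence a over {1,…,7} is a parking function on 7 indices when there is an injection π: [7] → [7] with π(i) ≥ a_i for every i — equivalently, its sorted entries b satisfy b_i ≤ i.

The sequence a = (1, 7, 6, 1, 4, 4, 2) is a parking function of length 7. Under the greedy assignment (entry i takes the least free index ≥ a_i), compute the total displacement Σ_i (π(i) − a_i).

3

Σπ(i) = 1+…+7 = 28; Σa = 1+7+6+1+4+4+2 = 25; disp = 28−25 = 3.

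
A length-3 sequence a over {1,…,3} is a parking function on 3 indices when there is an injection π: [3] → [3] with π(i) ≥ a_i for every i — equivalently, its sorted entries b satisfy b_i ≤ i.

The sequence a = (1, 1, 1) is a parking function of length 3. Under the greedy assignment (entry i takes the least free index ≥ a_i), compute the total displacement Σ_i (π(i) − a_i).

3

Σπ(i) = 1+…+3 = 6; Σa = 1+1+1 = 3; disp = 6−3 = 3.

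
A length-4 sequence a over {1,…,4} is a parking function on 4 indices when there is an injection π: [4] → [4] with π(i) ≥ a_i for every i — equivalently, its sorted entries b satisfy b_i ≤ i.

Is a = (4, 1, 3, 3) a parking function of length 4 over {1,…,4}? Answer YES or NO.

NO

Order a: b = (1, 3, 3, 4).
  b_1=1 ≤ 1
  b_2=3 > 2
  fails at i=2 ⇒ NO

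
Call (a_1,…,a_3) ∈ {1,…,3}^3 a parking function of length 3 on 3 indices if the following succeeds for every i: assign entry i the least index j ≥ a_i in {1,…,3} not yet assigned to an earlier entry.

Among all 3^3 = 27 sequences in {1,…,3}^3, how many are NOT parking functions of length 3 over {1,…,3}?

11

|PF| = 1·4^2 = 1·16 = 16 (Konheim–Weiss)
Example (3,3,3) → sorted (3,3,3): b_1=3>1, not a PF.
3^3 − 16 = 27 − 16 = 11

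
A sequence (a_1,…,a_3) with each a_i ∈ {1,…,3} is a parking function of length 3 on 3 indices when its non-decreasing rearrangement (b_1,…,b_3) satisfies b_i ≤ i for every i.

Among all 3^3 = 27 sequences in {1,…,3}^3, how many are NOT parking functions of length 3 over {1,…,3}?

|PF| = (3−3+1)·(3+1)^(3−1) = 1×16 = 16
One tuple (3,3,2) → sorted (2,3,3): b_1=2>1, not a PF.
So 27 − 16 = 11 fail.

11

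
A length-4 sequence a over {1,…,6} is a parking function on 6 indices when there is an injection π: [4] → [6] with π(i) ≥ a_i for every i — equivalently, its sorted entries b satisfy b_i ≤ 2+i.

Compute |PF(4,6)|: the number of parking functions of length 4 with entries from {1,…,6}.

|PF| = 3·7^3 = 3 · 343 = 1029 [KW]
E.g. (6,3,4,2) → sorted (2,3,4,6): b_i ≤ 2+i ∀i, a PF.

1029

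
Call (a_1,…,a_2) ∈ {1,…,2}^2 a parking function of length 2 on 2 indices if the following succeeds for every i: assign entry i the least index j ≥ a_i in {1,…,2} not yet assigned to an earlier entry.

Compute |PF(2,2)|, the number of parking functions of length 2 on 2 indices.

3

|PF| = (2+1−2)·(2+1)^{2−1} = 1·3 = 3 [KW]
One tuple (1,2) → sorted (1,2): b_i ≤ i ∀i, a PF.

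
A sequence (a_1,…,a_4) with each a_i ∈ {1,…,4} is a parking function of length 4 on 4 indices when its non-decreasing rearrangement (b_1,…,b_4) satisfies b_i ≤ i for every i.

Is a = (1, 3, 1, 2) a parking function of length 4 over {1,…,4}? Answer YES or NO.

YES

Order a: b = (1, 1, 2, 3).
  b_1=1 ≤ 1
  b_2=1 ≤ 2
  b_3=2 ≤ 3
  b_4=3 ≤ 4
All bounds hold ⇒ YES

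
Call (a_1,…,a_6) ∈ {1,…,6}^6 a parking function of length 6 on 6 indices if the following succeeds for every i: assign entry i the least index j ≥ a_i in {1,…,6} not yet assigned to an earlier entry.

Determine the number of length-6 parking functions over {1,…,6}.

Count = 1·7^5 = 1·16807 = 16807 (Konheim–Weiss)
Example (2,2,5,3,1,1) → sorted (1,1,2,2,3,5): b_i ≤ i ∀i, a PF.

16807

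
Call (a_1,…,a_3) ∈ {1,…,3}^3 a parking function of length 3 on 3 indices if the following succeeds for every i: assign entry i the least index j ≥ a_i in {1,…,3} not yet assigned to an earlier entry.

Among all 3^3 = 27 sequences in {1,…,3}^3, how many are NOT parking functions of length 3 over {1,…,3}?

11

Count = 1·4^2 = 1 · 16 = 16 (Pollak)
Example (3,2,3) → sorted (2,3,3): b_1=2>1, not a PF.
3^3 − 16 = 27 − 16 = 11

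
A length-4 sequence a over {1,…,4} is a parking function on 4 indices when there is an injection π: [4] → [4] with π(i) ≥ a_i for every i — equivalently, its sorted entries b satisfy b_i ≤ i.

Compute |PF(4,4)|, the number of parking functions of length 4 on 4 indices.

#PF = (5−4)·5^(4−1) = 1 · 125 = 125
E.g. (1,4,3,2) → sorted (1,2,3,4): b_i ≤ i ∀i, a PF.

125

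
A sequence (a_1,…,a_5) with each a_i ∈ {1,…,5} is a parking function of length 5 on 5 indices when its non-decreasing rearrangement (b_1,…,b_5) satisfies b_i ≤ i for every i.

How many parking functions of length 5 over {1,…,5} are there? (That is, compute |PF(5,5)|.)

#PF = (6−5)·6^(5−1) = 1·1296 = 1296 (Konheim–Weiss)
Example (3,1,5,2,4) → sorted (1,2,3,4,5): b_i ≤ i ∀i, a PF.

1296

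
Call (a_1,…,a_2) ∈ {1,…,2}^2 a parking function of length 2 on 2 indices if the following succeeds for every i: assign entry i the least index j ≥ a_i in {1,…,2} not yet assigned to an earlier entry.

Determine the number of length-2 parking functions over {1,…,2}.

3

|PF(2,2)| = 1·3^1 = 1·3 = 3
Example (2,1) → sorted (1,2): b_i ≤ i ∀i, a PF.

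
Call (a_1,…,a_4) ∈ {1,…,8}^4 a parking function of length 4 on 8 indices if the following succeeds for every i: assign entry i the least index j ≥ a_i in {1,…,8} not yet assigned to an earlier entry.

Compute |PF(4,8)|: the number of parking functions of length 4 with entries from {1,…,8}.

|PF(4,8)| = (8−4+1)·(8+1)^(4−1) = 5×729 = 3645
E.g. (3,5,3,8) → sorted (3,3,5,8): b_i ≤ 4+i ∀i, a PF.

3645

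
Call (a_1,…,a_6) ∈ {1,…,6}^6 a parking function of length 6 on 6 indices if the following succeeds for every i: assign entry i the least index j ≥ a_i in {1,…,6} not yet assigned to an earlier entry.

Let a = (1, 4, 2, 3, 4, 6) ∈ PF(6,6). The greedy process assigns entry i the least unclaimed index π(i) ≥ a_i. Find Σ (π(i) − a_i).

Σπ = 21 ({1..6} each once); Σa = 1+4+2+3+4+6 = 20; disp = 21−20 = 1.

1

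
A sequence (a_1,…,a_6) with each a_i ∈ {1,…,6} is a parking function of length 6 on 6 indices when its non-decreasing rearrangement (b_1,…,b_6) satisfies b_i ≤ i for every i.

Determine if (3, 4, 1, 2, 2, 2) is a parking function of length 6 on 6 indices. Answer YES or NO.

YES

Sorted: b = (1, 2, 2, 2, 3, 4).
  b_1=1 ≤ 1
  b_2=2 ≤ 2
  b_3=2 ≤ 3
  b_4=2 ≤ 4
  b_5=3 ≤ 5
  b_6=4 ≤ 6
All bounds hold ⇒ YES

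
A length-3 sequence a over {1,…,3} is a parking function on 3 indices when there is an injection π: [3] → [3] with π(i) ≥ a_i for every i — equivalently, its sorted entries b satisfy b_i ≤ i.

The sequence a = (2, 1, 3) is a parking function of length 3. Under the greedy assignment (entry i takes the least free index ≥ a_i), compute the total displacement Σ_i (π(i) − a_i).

0

Σπ = 6 ({1..3} each once); Σa = 2+1+3 = 6; disp = 6−6 = 0.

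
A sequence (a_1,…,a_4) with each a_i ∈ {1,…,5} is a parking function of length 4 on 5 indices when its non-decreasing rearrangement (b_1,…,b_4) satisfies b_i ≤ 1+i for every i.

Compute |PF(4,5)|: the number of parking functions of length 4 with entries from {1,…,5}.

|PF(4,5)| = 2·6^3 = 2 · 216 = 432
Check (2,2,4,5) → sorted (2,2,4,5): b_i ≤ 1+i ∀i, a PF.

432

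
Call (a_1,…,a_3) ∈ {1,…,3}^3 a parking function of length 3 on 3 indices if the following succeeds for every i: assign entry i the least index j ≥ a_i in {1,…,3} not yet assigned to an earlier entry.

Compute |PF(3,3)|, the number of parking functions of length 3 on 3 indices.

Count = (3−3+1)·(3+1)^(3−1) = 1 · 16 = 16 (Konheim–Weiss)
E.g. (2,3,1) → sorted (1,2,3): b_i ≤ i ∀i, a PF.

16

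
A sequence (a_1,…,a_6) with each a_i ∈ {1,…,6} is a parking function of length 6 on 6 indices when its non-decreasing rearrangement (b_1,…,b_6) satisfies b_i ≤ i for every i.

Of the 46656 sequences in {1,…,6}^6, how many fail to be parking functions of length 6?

29849

|PF(6,6)| = 1·7^5 = 1×16807 = 16807
E.g. (6,1,5,6,6,2) → sorted (1,2,5,6,6,6): b_3=5>3, not a PF.
So 46656 − 16807 = 29849 fail.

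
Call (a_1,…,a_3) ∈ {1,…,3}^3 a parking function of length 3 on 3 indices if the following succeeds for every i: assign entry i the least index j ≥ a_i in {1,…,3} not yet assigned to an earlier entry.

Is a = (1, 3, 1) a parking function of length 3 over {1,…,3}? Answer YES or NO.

YES

Rearranged: b = (1, 1, 3).
  b_1=1 ≤ 1
  b_2=1 ≤ 2
  b_3=3 ≤ 3
All bounds hold ⇒ YES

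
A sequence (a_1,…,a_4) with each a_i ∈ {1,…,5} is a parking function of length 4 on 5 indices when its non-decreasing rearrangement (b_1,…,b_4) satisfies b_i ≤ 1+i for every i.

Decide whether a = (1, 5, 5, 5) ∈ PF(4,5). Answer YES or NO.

NO

Rearranged: b = (1, 5, 5, 5).
  b_1=1 ≤ 2
  b_2=5 > 3
  fails at i=2 ⇒ NO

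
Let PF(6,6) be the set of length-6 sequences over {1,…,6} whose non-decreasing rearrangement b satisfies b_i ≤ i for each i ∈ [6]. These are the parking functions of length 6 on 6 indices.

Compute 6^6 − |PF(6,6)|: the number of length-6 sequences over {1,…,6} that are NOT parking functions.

#PF = (6+1−6)·(6+1)^{6−1} = 1·16807 = 16807 (Konheim–Weiss)
Example (5,2,3,5,4,4) → sorted (2,3,4,4,5,5): b_1=2>1, not a PF.
So 46656 − 16807 = 29849 fail.

29849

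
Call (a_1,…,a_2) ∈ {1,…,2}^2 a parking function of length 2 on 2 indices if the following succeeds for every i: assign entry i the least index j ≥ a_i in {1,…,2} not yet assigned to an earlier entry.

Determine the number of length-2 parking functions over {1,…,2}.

3

|PF(2,2)| = 1·3^1 = 1×3 = 3 (Konheim–Weiss)
Check (2,1) → sorted (1,2): b_i ≤ i ∀i, a PF.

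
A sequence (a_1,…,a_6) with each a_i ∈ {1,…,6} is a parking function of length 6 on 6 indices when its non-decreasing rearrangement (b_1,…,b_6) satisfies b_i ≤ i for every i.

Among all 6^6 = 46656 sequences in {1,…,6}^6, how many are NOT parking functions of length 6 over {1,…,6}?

Count = (6−6+1)·(6+1)^(6−1) = 1 · 16807 = 16807 (Pollak)
Example (3,4,4,1,5,6) → sorted (1,3,4,4,5,6): b_2=3>2, not a PF.
6^6 − 16807 = 46656 − 16807 = 29849

29849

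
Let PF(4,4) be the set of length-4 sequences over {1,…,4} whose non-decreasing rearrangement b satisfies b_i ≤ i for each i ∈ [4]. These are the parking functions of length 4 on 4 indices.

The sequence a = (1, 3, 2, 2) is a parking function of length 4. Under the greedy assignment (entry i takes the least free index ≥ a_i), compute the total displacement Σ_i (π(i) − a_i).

Σπ = 4·5/2 = 10 (π permutes [4]); Σa = 1+3+2+2 = 8; disp = 10−8 = 2.

2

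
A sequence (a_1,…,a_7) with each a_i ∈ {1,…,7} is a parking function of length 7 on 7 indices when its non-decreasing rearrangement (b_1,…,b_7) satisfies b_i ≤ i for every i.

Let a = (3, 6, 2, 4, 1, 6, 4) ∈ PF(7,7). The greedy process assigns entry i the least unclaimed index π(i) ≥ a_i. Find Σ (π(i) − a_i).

Σπ(i) = 1+…+7 = 28; Σa = 3+6+2+4+1+6+4 = 26; disp = 28−26 = 2.

2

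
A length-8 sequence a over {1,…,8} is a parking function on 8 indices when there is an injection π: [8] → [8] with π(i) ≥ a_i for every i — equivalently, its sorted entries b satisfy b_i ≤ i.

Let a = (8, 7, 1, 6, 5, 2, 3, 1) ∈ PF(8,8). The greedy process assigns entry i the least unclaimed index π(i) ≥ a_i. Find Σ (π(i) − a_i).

3

Σπ(i) = 1+…+8 = 36; Σa = 8+7+1+6+5+2+3+1 = 33; disp = 36−33 = 3.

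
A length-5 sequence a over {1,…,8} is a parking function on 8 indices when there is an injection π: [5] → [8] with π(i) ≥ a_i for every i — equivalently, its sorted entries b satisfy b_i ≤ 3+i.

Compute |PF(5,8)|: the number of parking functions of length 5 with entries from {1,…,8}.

26244

|PF| = (8+1−5)·(8+1)^{5−1} = 4 · 6561 = 26244 (Pollak)
E.g. (4,8,1,2,3) → sorted (1,2,3,4,8): b_i ≤ 3+i ∀i, a PF.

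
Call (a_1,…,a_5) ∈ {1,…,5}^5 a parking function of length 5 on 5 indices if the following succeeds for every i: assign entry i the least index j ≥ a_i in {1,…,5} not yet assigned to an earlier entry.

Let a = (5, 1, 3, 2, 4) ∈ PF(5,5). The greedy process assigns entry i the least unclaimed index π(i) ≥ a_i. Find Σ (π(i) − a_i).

Σπ = 15 ({1..5} each once); Σa = 5+1+3+2+4 = 15; disp = 15−15 = 0.

0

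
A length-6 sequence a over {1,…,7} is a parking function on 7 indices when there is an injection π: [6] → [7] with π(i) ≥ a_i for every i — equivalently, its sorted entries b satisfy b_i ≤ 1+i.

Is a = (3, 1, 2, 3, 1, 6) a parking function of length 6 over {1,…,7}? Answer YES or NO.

YES

Rearranged: b = (1, 1, 2, 3, 3, 6).
  b_1=1 ≤ 2
  b_2=1 ≤ 3
  b_3=2 ≤ 4
  b_4=3 ≤ 5
  b_5=3 ≤ 6
  b_6=6 ≤ 7
All bounds hold ⇒ YES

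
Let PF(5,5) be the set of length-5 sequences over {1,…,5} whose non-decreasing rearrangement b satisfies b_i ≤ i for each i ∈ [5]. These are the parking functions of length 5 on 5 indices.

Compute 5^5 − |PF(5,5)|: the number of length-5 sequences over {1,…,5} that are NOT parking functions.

1829

Count = (6−5)·6^(5−1) = 1·1296 = 1296
Example (2,2,5,4,3) → sorted (2,2,3,4,5): b_1=2>1, not a PF.
So 3125 − 1296 = 1829 fail.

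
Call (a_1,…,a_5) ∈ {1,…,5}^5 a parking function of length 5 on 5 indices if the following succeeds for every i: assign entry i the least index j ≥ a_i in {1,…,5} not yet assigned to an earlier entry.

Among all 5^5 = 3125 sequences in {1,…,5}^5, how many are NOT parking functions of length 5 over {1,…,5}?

#PF = (6−5)·6^(5−1) = 1 · 1296 = 1296
One tuple (5,4,3,2,5) → sorted (2,3,4,5,5): b_1=2>1, not a PF.
Total 3125; non-PF = 3125−1296 = 1829

1829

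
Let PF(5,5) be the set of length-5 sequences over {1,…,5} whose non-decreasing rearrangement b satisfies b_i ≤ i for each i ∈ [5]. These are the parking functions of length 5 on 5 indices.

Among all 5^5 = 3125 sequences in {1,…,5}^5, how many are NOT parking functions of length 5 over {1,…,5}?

1829

|PF(5,5)| = (5+1−5)·(5+1)^{5−1} = 1×1296 = 1296 (Pollak)
E.g. (5,5,3,2,1) → sorted (1,2,3,5,5): b_4=5>4, not a PF.
So 3125 − 1296 = 1829 fail.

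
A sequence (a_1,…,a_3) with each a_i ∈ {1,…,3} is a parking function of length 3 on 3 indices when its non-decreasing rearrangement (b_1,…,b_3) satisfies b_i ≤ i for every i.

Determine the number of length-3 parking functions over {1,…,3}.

Count = (3+1−3)·(3+1)^{3−1} = 1 · 16 = 16
Check (2,1,1) → sorted (1,1,2): b_i ≤ i ∀i, a PF.

16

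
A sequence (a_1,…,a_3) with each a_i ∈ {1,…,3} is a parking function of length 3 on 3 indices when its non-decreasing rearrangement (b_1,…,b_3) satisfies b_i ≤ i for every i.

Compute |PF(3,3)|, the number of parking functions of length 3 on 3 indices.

Count = 1·4^2 = 1·16 = 16
Example (2,2,1) → sorted (1,2,2): b_i ≤ i ∀i, a PF.

16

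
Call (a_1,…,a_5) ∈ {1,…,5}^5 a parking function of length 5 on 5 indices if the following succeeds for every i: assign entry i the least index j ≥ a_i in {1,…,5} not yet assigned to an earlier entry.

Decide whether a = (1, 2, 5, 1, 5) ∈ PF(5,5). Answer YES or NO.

NO

Sorted: b = (1, 1, 2, 5, 5).
  b_1=1 ≤ 1
  b_2=1 ≤ 2
  b_3=2 ≤ 3
  b_4=5 > 4
  fails at i=4 ⇒ NO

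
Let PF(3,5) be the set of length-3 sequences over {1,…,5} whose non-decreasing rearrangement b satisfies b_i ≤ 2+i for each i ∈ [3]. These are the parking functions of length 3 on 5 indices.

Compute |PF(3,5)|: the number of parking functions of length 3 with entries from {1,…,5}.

Count = (6−3)·6^(3−1) = 3×36 = 108
Example (2,4,4) → sorted (2,4,4): b_i ≤ 2+i ∀i, a PF.

108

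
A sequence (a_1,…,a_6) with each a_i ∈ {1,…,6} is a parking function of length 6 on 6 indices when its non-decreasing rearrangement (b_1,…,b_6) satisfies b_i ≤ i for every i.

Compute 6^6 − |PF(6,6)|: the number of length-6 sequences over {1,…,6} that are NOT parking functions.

29849

Count = (6−6+1)·(6+1)^(6−1) = 1×16807 = 16807 (Pollak)
Example (6,6,2,5,2,6) → sorted (2,2,5,6,6,6): b_1=2>1, not a PF.
6^6 − 16807 = 46656 − 16807 = 29849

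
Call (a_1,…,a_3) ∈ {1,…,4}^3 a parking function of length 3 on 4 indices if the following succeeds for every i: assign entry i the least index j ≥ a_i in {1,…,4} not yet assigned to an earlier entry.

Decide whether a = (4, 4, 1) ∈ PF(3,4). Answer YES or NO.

Order a: b = (1, 4, 4).
  b_1=1 ≤ 2
  b_2=4 > 3
  fails at i=2 ⇒ NO

NO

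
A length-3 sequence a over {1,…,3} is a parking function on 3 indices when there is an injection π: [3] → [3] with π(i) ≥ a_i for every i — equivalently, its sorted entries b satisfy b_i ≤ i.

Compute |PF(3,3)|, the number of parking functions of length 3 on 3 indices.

|PF(3,3)| = (4−3)·4^(3−1) = 1 · 16 = 16 [KW]
E.g. (1,2,1) → sorted (1,1,2): b_i ≤ i ∀i, a PF.

16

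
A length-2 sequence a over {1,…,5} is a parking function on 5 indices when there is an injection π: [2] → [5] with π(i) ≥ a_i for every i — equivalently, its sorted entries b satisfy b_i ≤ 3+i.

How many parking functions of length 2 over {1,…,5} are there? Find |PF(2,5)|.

24

Count = (5+1−2)·(5+1)^{2−1} = 4 · 6 = 24 [KW]
Example (4,4) → sorted (4,4): b_i ≤ 3+i ∀i, a PF.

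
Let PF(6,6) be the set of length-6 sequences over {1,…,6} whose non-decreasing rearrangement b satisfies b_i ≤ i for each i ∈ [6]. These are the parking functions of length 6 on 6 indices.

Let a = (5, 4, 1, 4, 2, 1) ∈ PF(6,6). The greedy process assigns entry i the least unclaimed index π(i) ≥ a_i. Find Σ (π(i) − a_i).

4

Σπ = 6·7/2 = 21 (π permutes [6]); Σa = 5+4+1+4+2+1 = 17; disp = 21−17 = 4.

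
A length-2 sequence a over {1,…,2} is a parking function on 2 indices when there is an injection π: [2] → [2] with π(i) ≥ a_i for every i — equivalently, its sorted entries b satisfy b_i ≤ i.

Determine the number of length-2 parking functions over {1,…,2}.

3

|PF(2,2)| = (2−2+1)·(2+1)^(2−1) = 1 · 3 = 3 (Pollak)
Example (1,1) → sorted (1,1): b_i ≤ i ∀i, a PF.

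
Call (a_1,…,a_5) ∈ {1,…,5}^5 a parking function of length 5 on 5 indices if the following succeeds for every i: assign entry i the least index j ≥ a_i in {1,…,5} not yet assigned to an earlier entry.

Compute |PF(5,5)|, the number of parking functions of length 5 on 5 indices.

1296

|PF(5,5)| = (5−5+1)·(5+1)^(5−1) = 1×1296 = 1296 [KW]
One tuple (2,1,5,3,2) → sorted (1,2,2,3,5): b_i ≤ i ∀i, a PF.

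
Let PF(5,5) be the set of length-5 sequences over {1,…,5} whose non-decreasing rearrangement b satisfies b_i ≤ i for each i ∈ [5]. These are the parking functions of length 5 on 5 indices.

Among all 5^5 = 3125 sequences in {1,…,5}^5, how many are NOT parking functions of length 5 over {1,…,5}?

Count = 1·6^4 = 1×1296 = 1296 (Konheim–Weiss)
One tuple (4,2,4,5,5) → sorted (2,4,4,5,5): b_1=2>1, not a PF.
Total 3125; non-PF = 3125−1296 = 1829

1829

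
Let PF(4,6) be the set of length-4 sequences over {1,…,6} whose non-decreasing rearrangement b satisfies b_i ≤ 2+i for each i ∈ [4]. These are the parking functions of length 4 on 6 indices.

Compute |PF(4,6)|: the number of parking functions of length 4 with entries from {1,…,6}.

Count = (6−4+1)·(6+1)^(4−1) = 3×343 = 1029 (Pollak)
Check (3,4,4,5) → sorted (3,4,4,5): b_i ≤ 2+i ∀i, a PF.

1029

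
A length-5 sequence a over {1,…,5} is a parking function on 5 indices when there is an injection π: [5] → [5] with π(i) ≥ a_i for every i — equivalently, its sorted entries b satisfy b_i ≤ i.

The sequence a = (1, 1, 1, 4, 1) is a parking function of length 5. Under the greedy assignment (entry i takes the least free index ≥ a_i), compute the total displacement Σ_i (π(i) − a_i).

Σπ(i) = 1+…+5 = 15; Σa = 1+1+1+4+1 = 8; disp = 15−8 = 7.

7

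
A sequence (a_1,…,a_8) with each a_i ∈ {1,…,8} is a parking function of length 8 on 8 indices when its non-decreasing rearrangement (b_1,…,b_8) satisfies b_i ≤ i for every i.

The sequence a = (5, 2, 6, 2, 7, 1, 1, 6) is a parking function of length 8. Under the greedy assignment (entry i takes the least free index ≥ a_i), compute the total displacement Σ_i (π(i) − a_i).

Σπ = 8·9/2 = 36 (π permutes [8]); Σa = 5+2+6+2+7+1+1+6 = 30; disp = 36−30 = 6.

6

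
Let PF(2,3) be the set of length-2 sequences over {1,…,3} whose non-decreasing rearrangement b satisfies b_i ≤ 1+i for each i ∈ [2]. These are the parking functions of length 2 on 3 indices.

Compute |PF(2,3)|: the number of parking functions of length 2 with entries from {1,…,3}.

#PF = (3+1−2)·(3+1)^{2−1} = 2·4 = 8 [KW]
Example (2,2) → sorted (2,2): b_i ≤ 1+i ∀i, a PF.

8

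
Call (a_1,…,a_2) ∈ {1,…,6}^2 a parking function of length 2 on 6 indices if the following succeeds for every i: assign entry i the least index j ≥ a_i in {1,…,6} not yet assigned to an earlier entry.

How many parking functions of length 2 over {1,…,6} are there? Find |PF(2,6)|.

Count = (6+1−2)·(6+1)^{2−1} = 5 · 7 = 35
Example (6,3) → sorted (3,6): b_i ≤ 4+i ∀i, a PF.

35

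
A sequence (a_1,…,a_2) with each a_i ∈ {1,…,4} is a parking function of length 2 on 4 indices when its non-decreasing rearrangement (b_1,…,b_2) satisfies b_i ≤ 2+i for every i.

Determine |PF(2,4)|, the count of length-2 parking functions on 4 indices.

Count = (4−2+1)·(4+1)^(2−1) = 3×5 = 15
Example (1,4) → sorted (1,4): b_i ≤ 2+i ∀i, a PF.

15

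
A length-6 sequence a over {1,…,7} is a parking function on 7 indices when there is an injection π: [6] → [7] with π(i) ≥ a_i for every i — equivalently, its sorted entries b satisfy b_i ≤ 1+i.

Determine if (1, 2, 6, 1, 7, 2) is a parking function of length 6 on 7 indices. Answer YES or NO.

Sorted: b = (1, 1, 2, 2, 6, 7).
  b_1=1 ≤ 2
  b_2=1 ≤ 3
  b_3=2 ≤ 4
  b_4=2 ≤ 5
  b_5=6 ≤ 6
  b_6=7 ≤ 7
All bounds hold ⇒ YES

YES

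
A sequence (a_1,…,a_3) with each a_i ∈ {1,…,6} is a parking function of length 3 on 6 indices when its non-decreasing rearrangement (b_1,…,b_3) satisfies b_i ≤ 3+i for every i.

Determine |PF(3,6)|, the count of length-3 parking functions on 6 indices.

#PF = (7−3)·7^(3−1) = 4×49 = 196
Example (2,1,3) → sorted (1,2,3): b_i ≤ 3+i ∀i, a PF.

196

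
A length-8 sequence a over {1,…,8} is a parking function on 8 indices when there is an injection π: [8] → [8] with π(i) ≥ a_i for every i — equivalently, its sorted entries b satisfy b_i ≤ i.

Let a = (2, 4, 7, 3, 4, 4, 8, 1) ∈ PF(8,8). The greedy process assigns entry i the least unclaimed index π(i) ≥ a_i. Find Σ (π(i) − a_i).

Σπ = 8·9/2 = 36 (π permutes [8]); Σa = 2+4+7+3+4+4+8+1 = 33; disp = 36−33 = 3.

3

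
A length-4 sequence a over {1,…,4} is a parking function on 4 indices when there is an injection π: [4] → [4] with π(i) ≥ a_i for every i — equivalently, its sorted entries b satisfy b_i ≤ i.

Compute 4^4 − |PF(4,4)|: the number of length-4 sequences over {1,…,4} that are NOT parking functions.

|PF(4,4)| = 1·5^3 = 1×125 = 125
Example (3,4,3,4) → sorted (3,3,4,4): b_1=3>1, not a PF.
Total 256; non-PF = 256−125 = 131

131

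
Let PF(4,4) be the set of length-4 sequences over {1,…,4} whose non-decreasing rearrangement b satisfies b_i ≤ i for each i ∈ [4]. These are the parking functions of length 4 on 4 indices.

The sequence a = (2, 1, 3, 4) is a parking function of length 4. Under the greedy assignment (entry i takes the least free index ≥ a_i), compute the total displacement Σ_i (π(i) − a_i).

Σπ = 10 ({1..4} each once); Σa = 2+1+3+4 = 10; disp = 10−10 = 0.

0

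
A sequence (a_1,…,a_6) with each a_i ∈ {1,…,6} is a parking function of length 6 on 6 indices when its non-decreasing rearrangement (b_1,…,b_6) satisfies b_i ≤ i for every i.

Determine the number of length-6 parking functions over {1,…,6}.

|PF(6,6)| = (7−6)·7^(6−1) = 1·16807 = 16807 [KW]
Check (2,1,1,1,2,4) → sorted (1,1,1,2,2,4): b_i ≤ i ∀i, a PF.

16807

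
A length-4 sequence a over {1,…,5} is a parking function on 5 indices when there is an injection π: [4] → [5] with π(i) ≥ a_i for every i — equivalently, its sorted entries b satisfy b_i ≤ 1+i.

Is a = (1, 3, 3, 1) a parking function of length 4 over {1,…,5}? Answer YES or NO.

YES

Order a: b = (1, 1, 3, 3).
  b_1=1 ≤ 2
  b_2=1 ≤ 3
  b_3=3 ≤ 4
  b_4=3 ≤ 5
All bounds hold ⇒ YES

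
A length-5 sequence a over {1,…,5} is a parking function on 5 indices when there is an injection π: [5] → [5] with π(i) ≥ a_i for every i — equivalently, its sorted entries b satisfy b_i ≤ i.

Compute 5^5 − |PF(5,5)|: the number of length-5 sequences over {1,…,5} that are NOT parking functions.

#PF = (5+1−5)·(5+1)^{5−1} = 1 · 1296 = 1296
Example (3,5,4,5,4) → sorted (3,4,4,5,5): b_1=3>1, not a PF.
Total 3125; non-PF = 3125−1296 = 1829

1829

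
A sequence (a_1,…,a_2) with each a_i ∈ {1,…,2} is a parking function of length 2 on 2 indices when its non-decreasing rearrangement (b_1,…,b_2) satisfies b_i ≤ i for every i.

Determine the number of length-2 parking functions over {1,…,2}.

#PF = (2+1−2)·(2+1)^{2−1} = 1×3 = 3
Check (2,1) → sorted (1,2): b_i ≤ i ∀i, a PF.

3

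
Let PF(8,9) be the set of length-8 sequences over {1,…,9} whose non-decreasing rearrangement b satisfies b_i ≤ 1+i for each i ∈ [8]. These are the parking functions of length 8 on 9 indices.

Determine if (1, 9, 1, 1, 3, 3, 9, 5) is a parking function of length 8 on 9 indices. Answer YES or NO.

NO

Order a: b = (1, 1, 1, 3, 3, 5, 9, 9).
  b_1=1 ≤ 2
  b_2=1 ≤ 3
  b_3=1 ≤ 4
  b_4=3 ≤ 5
  b_5=3 ≤ 6
  b_6=5 ≤ 7
  b_7=9 > 8
  fails at i=7 ⇒ NO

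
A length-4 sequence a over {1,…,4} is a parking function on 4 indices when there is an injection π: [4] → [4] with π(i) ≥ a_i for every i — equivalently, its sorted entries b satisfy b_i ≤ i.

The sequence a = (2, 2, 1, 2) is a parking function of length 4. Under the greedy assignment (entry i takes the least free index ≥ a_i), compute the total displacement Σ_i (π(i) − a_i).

Σπ = 4·5/2 = 10 (π permutes [4]); Σa = 2+2+1+2 = 7; disp = 10−7 = 3.

3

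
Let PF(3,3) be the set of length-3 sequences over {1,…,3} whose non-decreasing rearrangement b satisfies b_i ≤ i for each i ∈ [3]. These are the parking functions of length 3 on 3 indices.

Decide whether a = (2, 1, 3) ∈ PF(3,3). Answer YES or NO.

Sorted: b = (1, 2, 3).
  b_1=1 ≤ 1
  b_2=2 ≤ 2
  b_3=3 ≤ 3
All bounds hold ⇒ YES

YES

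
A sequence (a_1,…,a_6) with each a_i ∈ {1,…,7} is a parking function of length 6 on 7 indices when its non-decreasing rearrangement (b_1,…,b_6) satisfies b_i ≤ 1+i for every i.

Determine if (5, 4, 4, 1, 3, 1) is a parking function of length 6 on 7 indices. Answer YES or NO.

Sorted: b = (1, 1, 3, 4, 4, 5).
  b_1=1 ≤ 2
  b_2=1 ≤ 3
  b_3=3 ≤ 4
  b_4=4 ≤ 5
  b_5=4 ≤ 6
  b_6=5 ≤ 7
All bounds hold ⇒ YES

YES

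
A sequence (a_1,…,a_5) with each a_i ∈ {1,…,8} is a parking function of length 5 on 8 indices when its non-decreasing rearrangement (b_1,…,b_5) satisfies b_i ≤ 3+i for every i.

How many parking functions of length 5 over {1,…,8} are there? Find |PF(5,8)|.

Count = (9−5)·9^(5−1) = 4×6561 = 26244
E.g. (1,6,1,6,3) → sorted (1,1,3,6,6): b_i ≤ 3+i ∀i, a PF.

26244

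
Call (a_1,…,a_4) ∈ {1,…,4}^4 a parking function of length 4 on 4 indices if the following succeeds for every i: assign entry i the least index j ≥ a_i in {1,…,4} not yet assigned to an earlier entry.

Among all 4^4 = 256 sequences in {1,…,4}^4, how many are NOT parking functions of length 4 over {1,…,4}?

#PF = (5−4)·5^(4−1) = 1·125 = 125 (Konheim–Weiss)
E.g. (3,4,4,2) → sorted (2,3,4,4): b_1=2>1, not a PF.
So 256 − 125 = 131 fail.

131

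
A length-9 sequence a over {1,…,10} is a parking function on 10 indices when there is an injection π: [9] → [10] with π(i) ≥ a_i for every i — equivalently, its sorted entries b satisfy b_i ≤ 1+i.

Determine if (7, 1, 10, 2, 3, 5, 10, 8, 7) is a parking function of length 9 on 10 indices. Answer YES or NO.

NO

Rearranged: b = (1, 2, 3, 5, 7, 7, 8, 10, 10).
  b_1=1 ≤ 2
  b_2=2 ≤ 3
  b_3=3 ≤ 4
  b_4=5 ≤ 5
  b_5=7 > 6
  fails at i=5 ⇒ NO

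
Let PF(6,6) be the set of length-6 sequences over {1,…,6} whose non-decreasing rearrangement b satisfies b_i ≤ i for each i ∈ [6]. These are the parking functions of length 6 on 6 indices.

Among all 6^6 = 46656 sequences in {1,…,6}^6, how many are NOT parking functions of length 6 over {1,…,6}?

29849

Count = (6+1−6)·(6+1)^{6−1} = 1·16807 = 16807 [KW]
One tuple (2,5,5,2,4,6) → sorted (2,2,4,5,5,6): b_1=2>1, not a PF.
So 46656 − 16807 = 29849 fail.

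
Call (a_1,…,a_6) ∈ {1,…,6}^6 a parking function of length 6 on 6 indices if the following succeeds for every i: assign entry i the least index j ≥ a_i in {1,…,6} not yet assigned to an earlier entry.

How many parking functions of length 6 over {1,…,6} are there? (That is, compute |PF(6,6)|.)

|PF| = (6+1−6)·(6+1)^{6−1} = 1 · 16807 = 16807 (Pollak)
Example (1,3,5,6,4,1) → sorted (1,1,3,4,5,6): b_i ≤ i ∀i, a PF.

16807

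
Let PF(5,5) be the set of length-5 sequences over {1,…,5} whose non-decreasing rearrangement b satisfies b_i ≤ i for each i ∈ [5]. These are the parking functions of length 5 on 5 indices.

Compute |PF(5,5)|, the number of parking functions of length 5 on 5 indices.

1296

|PF(5,5)| = (6−5)·6^(5−1) = 1·1296 = 1296 (Pollak)
One tuple (1,3,1,5,1) → sorted (1,1,1,3,5): b_i ≤ i ∀i, a PF.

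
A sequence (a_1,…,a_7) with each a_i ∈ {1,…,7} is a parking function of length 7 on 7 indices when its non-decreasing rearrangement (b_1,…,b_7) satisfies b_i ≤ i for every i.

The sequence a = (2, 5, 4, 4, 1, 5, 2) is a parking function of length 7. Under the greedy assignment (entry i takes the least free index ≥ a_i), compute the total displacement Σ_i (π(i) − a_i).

5

Σπ(i) = 1+…+7 = 28; Σa = 2+5+4+4+1+5+2 = 23; disp = 28−23 = 5.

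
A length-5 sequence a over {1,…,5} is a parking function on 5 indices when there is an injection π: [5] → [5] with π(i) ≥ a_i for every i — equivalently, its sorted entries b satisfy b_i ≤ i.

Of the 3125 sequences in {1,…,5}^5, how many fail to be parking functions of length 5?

|PF(5,5)| = 1·6^4 = 1·1296 = 1296 [KW]
E.g. (2,2,2,4,3) → sorted (2,2,2,3,4): b_1=2>1, not a PF.
5^5 − 1296 = 3125 − 1296 = 1829

1829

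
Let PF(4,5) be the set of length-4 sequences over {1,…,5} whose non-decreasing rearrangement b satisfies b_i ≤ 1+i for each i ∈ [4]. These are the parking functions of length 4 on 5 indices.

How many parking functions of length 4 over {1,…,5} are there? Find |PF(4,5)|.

|PF| = (5−4+1)·(5+1)^(4−1) = 2·216 = 432 (Pollak)
E.g. (4,3,2,1) → sorted (1,2,3,4): b_i ≤ 1+i ∀i, a PF.

432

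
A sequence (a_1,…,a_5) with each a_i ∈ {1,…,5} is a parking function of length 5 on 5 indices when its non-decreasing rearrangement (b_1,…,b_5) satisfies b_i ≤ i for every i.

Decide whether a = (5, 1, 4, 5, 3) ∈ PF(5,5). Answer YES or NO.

NO

Rearranged: b = (1, 3, 4, 5, 5).
  b_1=1 ≤ 1
  b_2=3 > 2
  fails at i=2 ⇒ NO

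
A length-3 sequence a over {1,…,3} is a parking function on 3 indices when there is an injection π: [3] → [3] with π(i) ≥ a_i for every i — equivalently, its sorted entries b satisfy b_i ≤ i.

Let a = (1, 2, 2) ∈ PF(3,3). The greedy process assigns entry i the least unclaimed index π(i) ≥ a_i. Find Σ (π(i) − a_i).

1

Σπ = 3·4/2 = 6 (π permutes [3]); Σa = 1+2+2 = 5; disp = 6−5 = 1.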